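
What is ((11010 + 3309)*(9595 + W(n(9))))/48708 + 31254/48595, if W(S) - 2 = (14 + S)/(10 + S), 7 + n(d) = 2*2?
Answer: 2597977512043/920486490 ≈ 2822.4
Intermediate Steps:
n(d) = -3 (n(d) = -7 + 2*2 = -7 + 4 = -3)
W(S) = 2 + (14 + S)/(10 + S)
((11010 + 3309)*(9595 + W(n(9))))/48708 + 31254/48595 = ((11010 + 3309)*(9595 + (34 + 3*(-3))/(10 - 3)))/48708 + 31254/48595 = (14319*(9595 + (34 - 9)/7))*(1/48708) + 31254*(1/48595) = (14319*(9595 + (⅐)*25))*(1/48708) + 31254/48595 = (14319*(9595 + 25/7))*(1/48708) + 31254/48595 = (14319*(67190/7))*(1/48708) + 31254/48595 = (962093610/7)*(1/48708) + 31254/48595 = 53449645/18942 + 31254/48595 = 2597977512043/920486490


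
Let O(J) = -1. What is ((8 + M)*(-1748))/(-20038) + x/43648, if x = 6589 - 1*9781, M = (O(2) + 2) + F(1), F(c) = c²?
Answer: 43687859/54663664 ≈ 0.79921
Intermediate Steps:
M = 2 (M = (-1 + 2) + 1² = 1 + 1 = 2)
x = -3192 (x = 6589 - 9781 = -3192)
((8 + M)*(-1748))/(-20038) + x/43648 = ((8 + 2)*(-1748))/(-20038) - 3192/43648 = (10*(-1748))*(-1/20038) - 3192*1/43648 = -17480*(-1/20038) - 399/5456 = 8740/10019 - 399/5456 = 43687859/54663664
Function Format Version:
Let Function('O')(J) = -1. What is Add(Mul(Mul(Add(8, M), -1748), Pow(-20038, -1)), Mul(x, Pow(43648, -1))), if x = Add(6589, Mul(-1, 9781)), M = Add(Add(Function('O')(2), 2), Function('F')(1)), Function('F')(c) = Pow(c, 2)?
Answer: Rational(43687859, 54663664) ≈ 0.79921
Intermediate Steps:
M = 2 (M = Add(Add(-1, 2), Pow(1, 2)) = Add(1, 1) = 2)
x = -3192 (x = Add(6589, -9781) = -3192)
Add(Mul(Mul(Add(8, M), -1748), Pow(-20038, -1)), Mul(x, Pow(43648, -1))) = Add(Mul(Mul(Add(8, 2), -1748), Pow(-20038, -1)), Mul(-3192, Pow(43648, -1))) = Add(Mul(Mul(10, -1748), Rational(-1, 20038)), Mul(-3192, Rational(1, 43648))) = Add(Mul(-17480, Rational(-1, 20038)), Rational(-399, 5456)) = Add(Rational(8740, 10019), Rational(-399, 5456)) = Rational(43687859, 54663664)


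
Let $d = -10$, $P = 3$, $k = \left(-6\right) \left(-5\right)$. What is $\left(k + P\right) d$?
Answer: $-330$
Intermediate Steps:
$k = 30$
$\left(k + P\right) d = \left(30 + 3\right) \left(-10\right) = 33 \left(-10\right) = -330$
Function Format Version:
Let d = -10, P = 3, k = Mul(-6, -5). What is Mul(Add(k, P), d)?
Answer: -330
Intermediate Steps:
k = 30
Mul(Add(k, P), d) = Mul(Add(30, 3), -10) = Mul(33, -10) = -330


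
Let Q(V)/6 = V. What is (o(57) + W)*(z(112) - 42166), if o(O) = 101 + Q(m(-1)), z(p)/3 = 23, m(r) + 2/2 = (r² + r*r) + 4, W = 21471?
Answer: -909379394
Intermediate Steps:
m(r) = 3 + 2*r² (m(r) = -1 + ((r² + r*r) + 4) = -1 + ((r² + r²) + 4) = -1 + (2*r² + 4) = -1 + (4 + 2*r²) = 3 + 2*r²)
z(p) = 69 (z(p) = 3*23 = 69)
Q(V) = 6*V
o(O) = 131 (o(O) = 101 + 6*(3 + 2*(-1)²) = 101 + 6*(3 + 2*1) = 101 + 6*(3 + 2) = 101 + 6*5 = 101 + 30 = 131)
(o(57) + W)*(z(112) - 42166) = (131 + 21471)*(69 - 42166) = 21602*(-42097) = -909379394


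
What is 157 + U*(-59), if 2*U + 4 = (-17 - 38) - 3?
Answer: 1986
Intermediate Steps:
U = -31 (U = -2 + ((-17 - 38) - 3)/2 = -2 + (-55 - 3)/2 = -2 + (½)*(-58) = -2 - 29 = -31)
157 + U*(-59) = 157 - 31*(-59) = 157 + 1829 = 1986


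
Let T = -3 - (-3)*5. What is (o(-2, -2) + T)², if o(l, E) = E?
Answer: 100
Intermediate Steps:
T = 12 (T = -3 - 1*(-15) = -3 + 15 = 12)
(o(-2, -2) + T)² = (-2 + 12)² = 10² = 100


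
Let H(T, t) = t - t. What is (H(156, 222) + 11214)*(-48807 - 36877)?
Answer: -960860376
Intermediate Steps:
H(T, t) = 0
(H(156, 222) + 11214)*(-48807 - 36877) = (0 + 11214)*(-48807 - 36877) = 11214*(-85684) = -960860376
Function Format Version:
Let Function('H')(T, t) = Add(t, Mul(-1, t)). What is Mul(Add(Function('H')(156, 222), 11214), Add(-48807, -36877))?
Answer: -960860376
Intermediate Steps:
Function('H')(T, t) = 0
Mul(Add(Function('H')(156, 222), 11214), Add(-48807, -36877)) = Mul(Add(0, 11214), Add(-48807, -36877)) = Mul(11214, -85684) = -960860376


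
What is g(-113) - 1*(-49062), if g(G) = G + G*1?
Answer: 48836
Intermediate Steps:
g(G) = 2*G (g(G) = G + G = 2*G)
g(-113) - 1*(-49062) = 2*(-113) - 1*(-49062) = -226 + 49062 = 48836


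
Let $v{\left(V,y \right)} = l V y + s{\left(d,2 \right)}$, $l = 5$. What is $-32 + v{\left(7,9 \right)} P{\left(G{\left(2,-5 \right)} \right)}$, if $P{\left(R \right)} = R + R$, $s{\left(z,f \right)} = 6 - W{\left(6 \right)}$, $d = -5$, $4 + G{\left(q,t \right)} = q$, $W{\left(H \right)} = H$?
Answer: $-1292$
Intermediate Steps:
$G{\left(q,t \right)} = -4 + q$
$s{\left(z,f \right)} = 0$ ($s{\left(z,f \right)} = 6 - 6 = 0$)
$P{\left(R \right)} = 2 R$
$v{\left(V,y \right)} = 5 V y$ ($v{\left(V,y \right)} = 5 V y + 0 = 5 V y$)
$-32 + v{\left(7,9 \right)} P{\left(G{\left(2,-5 \right)} \right)} = -32 + 5 \cdot 7 \cdot 9 \cdot 2 \left(-4 + 2\right) = -32 + 315 \cdot 2 \left(-2\right) = -32 + 315 \left(-4\right) = -32 - 1260 = -1292$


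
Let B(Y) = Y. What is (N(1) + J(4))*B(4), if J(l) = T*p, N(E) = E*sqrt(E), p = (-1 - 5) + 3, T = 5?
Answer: -56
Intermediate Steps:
p = -3 (p = -6 + 3 = -3)
N(E) = E**(3/2)
J(l) = -15 (J(l) = 5*(-3) = -15)
(N(1) + J(4))*B(4) = (1**(3/2) - 15)*4 = (1 - 15)*4 = -14*4 = -56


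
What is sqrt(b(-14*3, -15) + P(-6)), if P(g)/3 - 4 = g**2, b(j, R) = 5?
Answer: 5*sqrt(5) ≈ 11.180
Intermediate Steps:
P(g) = 12 + 3*g**2
sqrt(b(-14*3, -15) + P(-6)) = sqrt(5 + (12 + 3*(-6)**2)) = sqrt(5 + (12 + 3*36)) = sqrt(5 + (12 + 108)) = sqrt(5 + 120) = sqrt(125) = 5*sqrt(5)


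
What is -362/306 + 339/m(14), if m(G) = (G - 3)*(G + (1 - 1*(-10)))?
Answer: 2092/42075 ≈ 0.049721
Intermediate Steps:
m(G) = (-3 + G)*(11 + G) (m(G) = (-3 + G)*(G + (1 + 10)) = (-3 + G)*(G + 11) = (-3 + G)*(11 + G))
-362/306 + 339/m(14) = -362/306 + 339/(-33 + 14² + 8*14) = -362*1/306 + 339/(-33 + 196 + 112) = -181/153 + 339/275 = 2092/42075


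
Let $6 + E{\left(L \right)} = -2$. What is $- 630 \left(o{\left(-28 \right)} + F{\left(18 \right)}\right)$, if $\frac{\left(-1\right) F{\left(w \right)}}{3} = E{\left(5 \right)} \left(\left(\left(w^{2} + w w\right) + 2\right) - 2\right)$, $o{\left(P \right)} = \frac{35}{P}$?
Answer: $- \frac{19593945}{2} \approx -9.797 \cdot 10^{6}$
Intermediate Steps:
$E{\left(L \right)} = -8$ ($E{\left(L \right)} = -6 - 2 = -8$)
$F{\left(w \right)} = 48 w^{2}$ ($F{\left(w \right)} = - 3 \left(- 8 \left(\left(\left(w^{2} + w w\right) + 2\right) - 2\right)\right) = - 3 \left(- 8 \left(\left(\left(w^{2} + w^{2}\right) + 2\right) - 2\right)\right) = - 3 \left(- 8 \left(\left(2 w^{2} + 2\right) - 2\right)\right) = - 3 \left(- 8 \left(\left(2 + 2 w^{2}\right) - 2\right)\right) = - 3 \left(- 8 \cdot 2 w^{2}\right) = - 3 \left(- 16 w^{2}\right) = 48 w^{2}$)
$- 630 \left(o{\left(-28 \right)} + F{\left(18 \right)}\right) = - 630 \left(\frac{35}{-28} + 48 \cdot 18^{2}\right) = - 630 \left(35 \left(- \frac{1}{28}\right) + 48 \cdot 324\right) = - 630 \left(- \frac{5}{4} + 15552\right) = \left(-630\right) \frac{62203}{4} = - \frac{19593945}{2}$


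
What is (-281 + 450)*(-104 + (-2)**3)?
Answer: -18928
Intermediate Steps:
(-281 + 450)*(-104 + (-2)**3) = 169*(-104 - 8) = 169*(-112) = -18928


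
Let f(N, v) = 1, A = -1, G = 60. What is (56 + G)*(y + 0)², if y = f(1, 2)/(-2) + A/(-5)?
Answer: 261/25 ≈ 10.440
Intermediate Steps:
y = -3/10 (y = 1/(-2) - 1/(-5) = 1*(-½) - 1*(-⅕) = -½ + ⅕ = -3/10 ≈ -0.30000)
(56 + G)*(y + 0)² = (56 + 60)*(-3/10 + 0)² = 116*(-3/10)² = 116*(9/100) = 261/25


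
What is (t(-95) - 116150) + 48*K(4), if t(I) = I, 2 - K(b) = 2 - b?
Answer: -116053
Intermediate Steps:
K(b) = b (K(b) = 2 - (2 - b) = 2 + (-2 + b) = b)
(t(-95) - 116150) + 48*K(4) = (-95 - 116150) + 48*4 = -116245 + 192 = -116053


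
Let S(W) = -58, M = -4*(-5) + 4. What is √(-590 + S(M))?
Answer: 18*I*√2 ≈ 25.456*I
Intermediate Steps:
M = 24 (M = 20 + 4 = 24)
√(-590 + S(M)) = √(-590 - 58) = √(-648) = 18*I*√2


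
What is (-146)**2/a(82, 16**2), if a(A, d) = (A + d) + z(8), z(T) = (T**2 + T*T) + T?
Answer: 10658/237 ≈ 44.970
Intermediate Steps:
z(T) = T + 2*T**2 (z(T) = (T**2 + T**2) + T = 2*T**2 + T = T + 2*T**2)
a(A, d) = 136 + A + d (a(A, d) = (A + d) + 8*(1 + 2*8) = (A + d) + 8*(1 + 16) = (A + d) + 8*17 = (A + d) + 136 = 136 + A + d)
(-146)**2/a(82, 16**2) = (-146)**2/(136 + 82 + 16**2) = 21316/(136 + 82 + 256) = 21316/474 = 21316*(1/474) = 10658/237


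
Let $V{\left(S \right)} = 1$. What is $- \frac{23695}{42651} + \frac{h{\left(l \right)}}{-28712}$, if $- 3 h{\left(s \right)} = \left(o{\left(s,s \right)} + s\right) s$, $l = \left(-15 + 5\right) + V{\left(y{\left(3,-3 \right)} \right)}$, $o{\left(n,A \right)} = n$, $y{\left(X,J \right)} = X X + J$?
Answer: $- \frac{71537}{129204} \approx -0.55367$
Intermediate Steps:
$y{\left(X,J \right)} = J + X^{2}$ ($y{\left(X,J \right)} = X^{2} + J = J + X^{2}$)
$l = -9$ ($l = \left(-15 + 5\right) + 1 = -10 + 1 = -9$)
$h{\left(s \right)} = - \frac{2 s^{2}}{3}$ ($h{\left(s \right)} = - \frac{\left(s + s\right) s}{3} = - \frac{2 s s}{3} = - \frac{2 s^{2}}{3}$)
$- \frac{23695}{42651} + \frac{h{\left(l \right)}}{-28712} = - \frac{23695}{42651} + \frac{\left(- \frac{2}{3}\right) \left(-9\right)^{2}}{-28712} = \left(-23695\right) \frac{1}{42651} + \left(- \frac{2}{3}\right) 81 \left(- \frac{1}{28712}\right) = - \frac{5}{9} - - \frac{27}{14356} = - \frac{5}{9} + \frac{27}{14356} = - \frac{71537}{129204}$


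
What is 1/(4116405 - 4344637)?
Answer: -1/228232 ≈ -4.3815e-6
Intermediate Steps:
1/(4116405 - 4344637) = 1/(-228232) = -1/228232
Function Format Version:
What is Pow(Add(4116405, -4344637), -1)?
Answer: Rational(-1, 228232) ≈ -4.3815e-6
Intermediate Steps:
Pow(Add(4116405, -4344637), -1) = Pow(-228232, -1) = Rational(-1, 228232)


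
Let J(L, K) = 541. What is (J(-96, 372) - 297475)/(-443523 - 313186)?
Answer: 296934/756709 ≈ 0.39240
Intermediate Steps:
(J(-96, 372) - 297475)/(-443523 - 313186) = (541 - 297475)/(-443523 - 313186) = -296934/(-756709) = -296934*(-1/756709) = 296934/756709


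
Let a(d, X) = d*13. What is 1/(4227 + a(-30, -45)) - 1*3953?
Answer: -15167660/3837 ≈ -3953.0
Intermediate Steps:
a(d, X) = 13*d
1/(4227 + a(-30, -45)) - 1*3953 = 1/(4227 + 13*(-30)) - 1*3953 = 1/(4227 - 390) - 3953 = 1/3837 - 3953 = -15167660/3837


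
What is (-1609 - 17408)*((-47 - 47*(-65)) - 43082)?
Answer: 762087258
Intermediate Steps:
(-1609 - 17408)*((-47 - 47*(-65)) - 43082) = -19017*((-47 + 3055) - 43082) = -19017*(3008 - 43082) = -19017*(-40074) = 762087258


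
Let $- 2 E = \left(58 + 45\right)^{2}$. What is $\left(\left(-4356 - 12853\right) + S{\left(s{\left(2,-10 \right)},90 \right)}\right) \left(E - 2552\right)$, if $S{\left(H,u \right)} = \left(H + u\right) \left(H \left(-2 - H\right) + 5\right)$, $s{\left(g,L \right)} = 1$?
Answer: $\frac{267545251}{2} \approx 1.3377 \cdot 10^{8}$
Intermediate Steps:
$E = - \frac{10609}{2}$ ($E = - \frac{\left(58 + 45\right)^{2}}{2} = - \frac{103^{2}}{2} = \left(- \frac{1}{2}\right) 10609 = - \frac{10609}{2} \approx -5304.5$)
$S{\left(H,u \right)} = \left(5 + H \left(-2 - H\right)\right) \left(H + u\right)$ ($S{\left(H,u \right)} = \left(H + u\right) \left(5 + H \left(-2 - H\right)\right) = \left(5 + H \left(-2 - H\right)\right) \left(H + u\right)$)
$\left(\left(-4356 - 12853\right) + S{\left(s{\left(2,-10 \right)},90 \right)}\right) \left(E - 2552\right) = \left(\left(-4356 - 12853\right) - \left(-454 + 92 + 180\right)\right) \left(- \frac{10609}{2} - 2552\right) = \left(\left(-4356 - 12853\right) - \left(-272 + 90\right)\right) \left(- \frac{15713}{2}\right) = \left(-17209 - -182\right) \left(- \frac{15713}{2}\right) = \left(-17209 + 182\right) \left(- \frac{15713}{2}\right) = \left(-17027\right) \left(- \frac{15713}{2}\right) = \frac{267545251}{2}$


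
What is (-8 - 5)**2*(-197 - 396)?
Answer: -100217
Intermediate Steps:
(-8 - 5)**2*(-197 - 396) = (-13)**2*(-593) = 169*(-593) = -100217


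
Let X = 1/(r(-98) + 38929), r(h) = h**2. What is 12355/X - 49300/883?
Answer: 529469015545/883 ≈ 5.9962e+8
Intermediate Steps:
X = 1/48533 (X = 1/((-98)**2 + 38929) = 1/(9604 + 38929) = 1/48533 ≈ 2.0605e-5)
12355/X - 49300/883 = 12355/(1/48533) - 49300/883 = 12355*48533 - 49300*1/883 = 599625215 - 49300/883 = 529469015545/883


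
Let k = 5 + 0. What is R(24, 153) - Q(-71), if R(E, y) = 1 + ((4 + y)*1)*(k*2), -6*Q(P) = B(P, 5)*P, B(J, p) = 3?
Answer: 3071/2 ≈ 1535.5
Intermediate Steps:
k = 5
Q(P) = -P/2
R(E, y) = 41 + 10*y (R(E, y) = 1 + ((4 + y)*1)*(5*2) = 1 + (4 + y)*10 = 1 + (40 + 10*y) = 41 + 10*y)
R(24, 153) - Q(-71) = (41 + 10*153) - (-1)*(-71)/2 = (41 + 1530) - 1*71/2 = 1571 - 71/2 = 3071/2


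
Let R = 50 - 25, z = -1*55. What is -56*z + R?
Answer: 3105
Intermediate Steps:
z = -55
R = 25
-56*z + R = -56*(-55) + 25 = 3080 + 25 = 3105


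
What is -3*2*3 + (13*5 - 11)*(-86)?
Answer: -4662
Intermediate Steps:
-3*2*3 + (13*5 - 11)*(-86) = -6*3 + (65 - 11)*(-86) = -18 + 54*(-86) = -18 - 4644 = -4662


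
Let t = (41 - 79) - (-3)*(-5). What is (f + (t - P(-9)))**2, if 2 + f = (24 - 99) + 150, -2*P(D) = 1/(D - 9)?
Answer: 516961/1296 ≈ 398.89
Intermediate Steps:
P(D) = -1/(2*(-9 + D)) (P(D) = -1/(2*(D - 9)) = -1/(2*(-9 + D)))
f = 73 (f = -2 + ((24 - 99) + 150) = -2 + (-75 + 150) = -2 + 75 = 73)
t = -53 (t = -38 - 3*5 = -38 - 15 = -53)
(f + (t - P(-9)))**2 = (73 + (-53 - (-1)/(-18 + 2*(-9))))**2 = (73 + (-53 - (-1)/(-18 - 18)))**2 = (73 + (-53 - (-1)/(-36)))**2 = (73 + (-53 - (-1)*(-1)/36))**2 = (73 + (-53 - 1*1/36))**2 = (73 + (-53 - 1/36))**2 = (73 - 1909/36)**2 = (719/36)**2 = 516961/1296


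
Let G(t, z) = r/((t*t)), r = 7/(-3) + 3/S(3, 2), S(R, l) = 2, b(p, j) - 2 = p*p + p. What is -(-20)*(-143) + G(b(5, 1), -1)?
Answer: -17571845/6144 ≈ -2860.0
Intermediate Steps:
b(p, j) = 2 + p + p**2 (b(p, j) = 2 + (p*p + p) = 2 + (p**2 + p) = 2 + (p + p**2) = 2 + p + p**2)
r = -5/6 (r = 7/(-3) + 3/2 = 7*(-1/3) + 3*(1/2) = -7/3 + 3/2 = -5/6 ≈ -0.83333)
G(t, z) = -5/(6*t**2)
-(-20)*(-143) + G(b(5, 1), -1) = -(-20)*(-143) - 5/(6*(2 + 5 + 5**2)**2) = -20*143 - 5/(6*(2 + 5 + 25)**2) = -2860 - 5/6/32**2 = -2860 - 5/6*1/1024 = -2860 - 5/6144 = -17571845/6144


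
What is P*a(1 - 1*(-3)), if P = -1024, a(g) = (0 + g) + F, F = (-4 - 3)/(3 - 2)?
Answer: 3072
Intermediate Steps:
F = -7 (F = -7/1 = -7*1 = -7)
a(g) = -7 + g (a(g) = (0 + g) - 7 = g - 7 = -7 + g)
P*a(1 - 1*(-3)) = -1024*(-7 + (1 - 1*(-3))) = -1024*(-7 + (1 + 3)) = -1024*(-7 + 4) = -1024*(-3) = 3072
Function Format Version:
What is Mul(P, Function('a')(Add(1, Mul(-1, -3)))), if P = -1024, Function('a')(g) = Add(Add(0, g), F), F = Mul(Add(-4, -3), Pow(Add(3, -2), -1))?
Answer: 3072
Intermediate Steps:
F = -7 (F = Mul(-7, Pow(1, -1)) = Mul(-7, 1) = -7)
Function('a')(g) = Add(-7, g) (Function('a')(g) = Add(Add(0, g), -7) = Add(g, -7) = Add(-7, g))
Mul(P, Function('a')(Add(1, Mul(-1, -3)))) = Mul(-1024, Add(-7, Add(1, Mul(-1, -3)))) = Mul(-1024, Add(-7, Add(1, 3))) = Mul(-1024, Add(-7, 4)) = Mul(-1024, -3) = 3072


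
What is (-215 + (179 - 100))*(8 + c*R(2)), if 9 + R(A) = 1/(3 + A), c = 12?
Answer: 66368/5 ≈ 13274.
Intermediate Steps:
R(A) = -9 + 1/(3 + A)
(-215 + (179 - 100))*(8 + c*R(2)) = (-215 + (179 - 100))*(8 + 12*((-26 - 9*2)/(3 + 2))) = (-215 + 79)*(8 + 12*((-26 - 18)/5)) = -136*(8 + 12*((⅕)*(-44))) = -136*(8 + 12*(-44/5)) = -136*(8 - 528/5) = -136*(-488/5) = 66368/5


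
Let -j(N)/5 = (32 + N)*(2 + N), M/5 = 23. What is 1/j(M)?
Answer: -1/85995 ≈ -1.1629e-5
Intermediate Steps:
M = 115 (M = 5*23 = 115)
j(N) = -5*(2 + N)*(32 + N) (j(N) = -5*(32 + N)*(2 + N) = -5*(2 + N)*(32 + N))
1/j(M) = 1/(-320 - 170*115 - 5*115²) = 1/(-320 - 19550 - 5*13225) = 1/(-320 - 19550 - 66125) = 1/(-85995) = -1/85995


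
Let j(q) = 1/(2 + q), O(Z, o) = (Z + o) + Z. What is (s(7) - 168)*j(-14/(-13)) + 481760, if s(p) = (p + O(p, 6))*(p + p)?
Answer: 1927313/4 ≈ 4.8183e+5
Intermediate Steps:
O(Z, o) = o + 2*Z
s(p) = 2*p*(6 + 3*p) (s(p) = (p + (6 + 2*p))*(p + p) = (6 + 3*p)*(2*p) = 2*p*(6 + 3*p))
(s(7) - 168)*j(-14/(-13)) + 481760 = (6*7*(2 + 7) - 168)/(2 - 14/(-13)) + 481760 = (6*7*9 - 168)/(2 - 14*(-1/13)) + 481760 = (378 - 168)/(2 + 14/13) + 481760 = 210/(40/13) + 481760 = 210*(13/40) + 481760 = 273/4 + 481760 = 1927313/4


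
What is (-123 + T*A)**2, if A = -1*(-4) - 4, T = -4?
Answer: 15129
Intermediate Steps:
A = 0 (A = 4 - 4 = 0)
(-123 + T*A)**2 = (-123 - 4*0)**2 = (-123 + 0)**2 = (-123)**2 = 15129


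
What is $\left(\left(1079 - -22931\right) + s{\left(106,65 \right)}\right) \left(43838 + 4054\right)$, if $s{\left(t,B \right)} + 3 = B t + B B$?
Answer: $1682062824$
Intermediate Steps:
$s{\left(t,B \right)} = -3 + B^{2} + B t$ ($s{\left(t,B \right)} = -3 + \left(B t + B B\right) = -3 + \left(B t + B^{2}\right) = -3 + \left(B^{2} + B t\right) = -3 + B^{2} + B t$)
$\left(\left(1079 - -22931\right) + s{\left(106,65 \right)}\right) \left(43838 + 4054\right) = \left(\left(1079 - -22931\right) + \left(-3 + 65^{2} + 65 \cdot 106\right)\right) \left(43838 + 4054\right) = \left(\left(1079 + 22931\right) + \left(-3 + 4225 + 6890\right)\right) 47892 = \left(24010 + 11112\right) 47892 = 35122 \cdot 47892 = 1682062824$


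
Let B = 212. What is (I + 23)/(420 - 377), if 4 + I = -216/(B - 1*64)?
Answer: 649/1591 ≈ 0.40792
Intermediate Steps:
I = -202/37 (I = -4 - 216/(212 - 1*64) = -4 - 216/(212 - 64) = -4 - 216/148 = -4 - 216*1/148 = -4 - 54/37 = -202/37 ≈ -5.4595)
(I + 23)/(420 - 377) = (-202/37 + 23)/(420 - 377) = (649/37)/43 = (649/37)*(1/43) = 649/1591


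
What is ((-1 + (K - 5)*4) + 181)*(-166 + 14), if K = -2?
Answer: -23104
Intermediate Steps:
((-1 + (K - 5)*4) + 181)*(-166 + 14) = ((-1 + (-2 - 5)*4) + 181)*(-166 + 14) = ((-1 - 7*4) + 181)*(-152) = ((-1 - 28) + 181)*(-152) = (-29 + 181)*(-152) = 152*(-152) = -23104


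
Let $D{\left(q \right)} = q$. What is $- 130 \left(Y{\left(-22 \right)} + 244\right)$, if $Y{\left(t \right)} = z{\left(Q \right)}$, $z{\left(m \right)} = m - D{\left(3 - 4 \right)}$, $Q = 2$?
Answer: $-32110$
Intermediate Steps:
$z{\left(m \right)} = 1 + m$ ($z{\left(m \right)} = m - \left(3 - 4\right) = m - -1 = m + 1 = 1 + m$)
$Y{\left(t \right)} = 3$ ($Y{\left(t \right)} = 1 + 2 = 3$)
$- 130 \left(Y{\left(-22 \right)} + 244\right) = - 130 \left(3 + 244\right) = \left(-130\right) 247 = -32110$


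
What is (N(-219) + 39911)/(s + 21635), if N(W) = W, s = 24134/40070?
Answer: 198807305/108367323 ≈ 1.8346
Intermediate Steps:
s = 12067/20035 (s = 24134*(1/40070) = 12067/20035 ≈ 0.60230)
(N(-219) + 39911)/(s + 21635) = (-219 + 39911)/(12067/20035 + 21635) = 39692/(433469292/20035) = 39692*(20035/433469292) = 198807305/108367323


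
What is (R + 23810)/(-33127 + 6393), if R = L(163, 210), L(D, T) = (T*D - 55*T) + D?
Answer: -46653/26734 ≈ -1.7451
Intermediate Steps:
L(D, T) = D - 55*T + D*T (L(D, T) = (D*T - 55*T) + D = (-55*T + D*T) + D = D - 55*T + D*T)
R = 22843 (R = 163 - 55*210 + 163*210 = 163 - 11550 + 34230 = 22843)
(R + 23810)/(-33127 + 6393) = (22843 + 23810)/(-33127 + 6393) = 46653/(-26734) = 46653*(-1/26734) = -46653/26734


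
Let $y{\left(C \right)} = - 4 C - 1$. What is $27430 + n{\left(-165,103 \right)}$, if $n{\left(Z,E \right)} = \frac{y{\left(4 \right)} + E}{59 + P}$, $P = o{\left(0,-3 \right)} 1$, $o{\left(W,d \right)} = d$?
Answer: $\frac{768083}{28} \approx 27432.0$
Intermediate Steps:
$P = -3$ ($P = \left(-3\right) 1 = -3$)
$y{\left(C \right)} = -1 - 4 C$
$n{\left(Z,E \right)} = - \frac{17}{56} + \frac{E}{56}$ ($n{\left(Z,E \right)} = \frac{\left(-1 - 16\right) + E}{59 - 3} = \frac{\left(-1 - 16\right) + E}{56} = \left(-17 + E\right) \frac{1}{56} = - \frac{17}{56} + \frac{E}{56}$)
$27430 + n{\left(-165,103 \right)} = 27430 + \left(- \frac{17}{56} + \frac{1}{56} \cdot 103\right) = 27430 + \left(- \frac{17}{56} + \frac{103}{56}\right) = 27430 + \frac{43}{28} = \frac{768083}{28}$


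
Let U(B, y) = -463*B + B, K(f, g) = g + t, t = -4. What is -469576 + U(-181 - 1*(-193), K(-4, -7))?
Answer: -475120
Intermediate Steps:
K(f, g) = -4 + g (K(f, g) = g - 4 = -4 + g)
U(B, y) = -462*B
-469576 + U(-181 - 1*(-193), K(-4, -7)) = -469576 - 462*(-181 - 1*(-193)) = -469576 - 462*(-181 + 193) = -469576 - 462*12 = -469576 - 5544 = -475120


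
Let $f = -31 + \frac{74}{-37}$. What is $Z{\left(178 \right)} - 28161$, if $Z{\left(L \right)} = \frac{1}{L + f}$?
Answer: $- \frac{4083344}{145} \approx -28161.0$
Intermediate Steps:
$f = -33$ ($f = -31 + 74 \left(- \frac{1}{37}\right) = -31 - 2 = -33$)
$Z{\left(L \right)} = \frac{1}{-33 + L}$ ($Z{\left(L \right)} = \frac{1}{L - 33} = \frac{1}{-33 + L}$)
$Z{\left(178 \right)} - 28161 = \frac{1}{-33 + 178} - 28161 = \frac{1}{145} - 28161 = - \frac{4083344}{145}$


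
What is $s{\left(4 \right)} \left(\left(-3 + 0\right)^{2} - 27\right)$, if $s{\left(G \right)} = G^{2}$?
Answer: $-288$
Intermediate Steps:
$s{\left(4 \right)} \left(\left(-3 + 0\right)^{2} - 27\right) = 4^{2} \left(\left(-3 + 0\right)^{2} - 27\right) = 16 \left(\left(-3\right)^{2} - 27\right) = 16 \left(9 - 27\right) = 16 \left(-18\right) = -288$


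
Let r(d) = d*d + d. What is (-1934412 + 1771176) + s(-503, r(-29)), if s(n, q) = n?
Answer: -163739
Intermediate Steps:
r(d) = d + d² (r(d) = d² + d = d + d²)
(-1934412 + 1771176) + s(-503, r(-29)) = (-1934412 + 1771176) - 503 = -163236 - 503 = -163739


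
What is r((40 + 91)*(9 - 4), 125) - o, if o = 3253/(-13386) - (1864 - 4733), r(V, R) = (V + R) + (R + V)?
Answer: -17519021/13386 ≈ -1308.8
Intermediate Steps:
r(V, R) = 2*R + 2*V (r(V, R) = (R + V) + (R + V) = 2*R + 2*V)
o = 38401181/13386 (o = 3253*(-1/13386) - 1*(-2869) = -3253/13386 + 2869 = 38401181/13386 ≈ 2868.8)
r((40 + 91)*(9 - 4), 125) - o = (2*125 + 2*((40 + 91)*(9 - 4))) - 1*38401181/13386 = (250 + 2*(131*5)) - 38401181/13386 = (250 + 2*655) - 38401181/13386 = (250 + 1310) - 38401181/13386 = 1560 - 38401181/13386 = -17519021/13386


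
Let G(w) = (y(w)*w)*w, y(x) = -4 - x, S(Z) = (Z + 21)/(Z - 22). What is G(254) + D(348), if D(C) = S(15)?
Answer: -116515932/7 ≈ -1.6645e+7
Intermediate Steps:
S(Z) = (21 + Z)/(-22 + Z)
D(C) = -36/7 (D(C) = (21 + 15)/(-22 + 15) = 36/(-7) = -1/7*36 = -36/7)
G(w) = w**2*(-4 - w) (G(w) = ((-4 - w)*w)*w = (w*(-4 - w))*w = w**2*(-4 - w))
G(254) + D(348) = 254**2*(-4 - 1*254) - 36/7 = 64516*(-4 - 254) - 36/7 = 64516*(-258) - 36/7 = -16645128 - 36/7 = -116515932/7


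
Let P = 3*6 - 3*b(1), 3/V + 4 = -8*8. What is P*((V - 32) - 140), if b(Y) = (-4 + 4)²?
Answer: -105291/34 ≈ -3096.8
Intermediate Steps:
V = -3/68 (V = 3/(-4 - 8*8) = 3/(-4 - 64) = 3/(-68) = 3*(-1/68) = -3/68 ≈ -0.044118)
b(Y) = 0 (b(Y) = 0² = 0)
P = 18 (P = 3*6 - 3*0 = 18 + 0 = 18)
P*((V - 32) - 140) = 18*((-3/68 - 32) - 140) = 18*(-2179/68 - 140) = 18*(-11699/68) = -105291/34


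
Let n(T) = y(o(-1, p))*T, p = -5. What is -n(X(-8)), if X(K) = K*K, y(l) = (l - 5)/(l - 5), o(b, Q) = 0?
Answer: -64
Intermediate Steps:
y(l) = 1 (y(l) = (-5 + l)/(-5 + l) = 1)
X(K) = K²
n(T) = T (n(T) = 1*T = T)
-n(X(-8)) = -1*(-8)² = -1*64 = -64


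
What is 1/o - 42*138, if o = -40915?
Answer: -237143341/40915 ≈ -5796.0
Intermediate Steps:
1/o - 42*138 = 1/(-40915) - 42*138 = -1/40915 - 5796 = -237143341/40915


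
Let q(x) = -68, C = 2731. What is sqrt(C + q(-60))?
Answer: sqrt(2663) ≈ 51.604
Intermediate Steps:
sqrt(C + q(-60)) = sqrt(2731 - 68) = sqrt(2663)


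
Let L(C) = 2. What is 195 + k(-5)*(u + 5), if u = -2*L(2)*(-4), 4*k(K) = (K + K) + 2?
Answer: 153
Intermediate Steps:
k(K) = 1/2 + K/2 (k(K) = ((K + K) + 2)/4 = (2*K + 2)/4 = (2 + 2*K)/4 = 1/2 + K/2)
u = 16 (u = -2*2*(-4) = -4*(-4) = 16)
195 + k(-5)*(u + 5) = 195 + (1/2 + (1/2)*(-5))*(16 + 5) = 195 + (1/2 - 5/2)*21 = 195 - 2*21 = 195 - 42 = 153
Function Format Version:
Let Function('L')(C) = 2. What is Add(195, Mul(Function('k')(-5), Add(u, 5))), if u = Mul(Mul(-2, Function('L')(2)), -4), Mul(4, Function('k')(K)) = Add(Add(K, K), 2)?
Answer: 153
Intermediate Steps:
Function('k')(K) = Add(Rational(1, 2), Mul(Rational(1, 2), K)) (Function('k')(K) = Mul(Rational(1, 4), Add(Add(K, K), 2)) = Mul(Rational(1, 4), Add(Mul(2, K), 2)) = Mul(Rational(1, 4), Add(2, Mul(2, K))) = Add(Rational(1, 2), Mul(Rational(1, 2), K)))
u = 16 (u = Mul(Mul(-2, 2), -4) = Mul(-4, -4) = 16)
Add(195, Mul(Function('k')(-5), Add(u, 5))) = Add(195, Mul(Add(Rational(1, 2), Mul(Rational(1, 2), -5)), Add(16, 5))) = Add(195, Mul(Add(Rational(1, 2), Rational(-5, 2)), 21)) = Add(195, Mul(-2, 21)) = Add(195, -42) = 153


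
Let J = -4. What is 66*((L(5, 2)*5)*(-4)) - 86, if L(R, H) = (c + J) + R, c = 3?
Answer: -5366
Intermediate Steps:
L(R, H) = -1 + R (L(R, H) = (3 - 4) + R = -1 + R)
66*((L(5, 2)*5)*(-4)) - 86 = 66*(((-1 + 5)*5)*(-4)) - 86 = 66*((4*5)*(-4)) - 86 = 66*(20*(-4)) - 86 = 66*(-80) - 86 = -5280 - 86 = -5366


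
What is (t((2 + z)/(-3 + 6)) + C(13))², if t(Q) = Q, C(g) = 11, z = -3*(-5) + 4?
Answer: 324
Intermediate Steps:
z = 19 (z = 15 + 4 = 19)
(t((2 + z)/(-3 + 6)) + C(13))² = ((2 + 19)/(-3 + 6) + 11)² = (21/3 + 11)² = (21*(⅓) + 11)² = (7 + 11)² = 18² = 324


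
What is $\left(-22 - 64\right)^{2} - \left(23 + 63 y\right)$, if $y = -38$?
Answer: $9767$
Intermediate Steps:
$\left(-22 - 64\right)^{2} - \left(23 + 63 y\right) = \left(-22 - 64\right)^{2} - -2371 = \left(-86\right)^{2} + \left(-23 + 2394\right) = 7396 + 2371 = 9767$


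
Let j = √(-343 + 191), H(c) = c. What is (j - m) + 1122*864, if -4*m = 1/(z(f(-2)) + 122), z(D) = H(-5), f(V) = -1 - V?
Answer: 453682945/468 + 2*I*√38 ≈ 9.6941e+5 + 12.329*I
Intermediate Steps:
z(D) = -5
m = -1/468 (m = -1/(4*(-5 + 122)) = -¼/117 = -¼*1/117 = -1/468 ≈ -0.0021368)
j = 2*I*√38 (j = √(-152) = 2*I*√38 ≈ 12.329*I)
(j - m) + 1122*864 = (2*I*√38 - 1*(-1/468)) + 1122*864 = (2*I*√38 + 1/468) + 969408 = (1/468 + 2*I*√38) + 969408 = 453682945/468 + 2*I*√38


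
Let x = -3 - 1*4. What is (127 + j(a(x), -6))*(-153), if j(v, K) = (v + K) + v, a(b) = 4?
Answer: -19737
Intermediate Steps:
x = -7 (x = -3 - 4 = -7)
j(v, K) = K + 2*v (j(v, K) = (K + v) + v = K + 2*v)
(127 + j(a(x), -6))*(-153) = (127 + (-6 + 2*4))*(-153) = (127 + (-6 + 8))*(-153) = (127 + 2)*(-153) = 129*(-153) = -19737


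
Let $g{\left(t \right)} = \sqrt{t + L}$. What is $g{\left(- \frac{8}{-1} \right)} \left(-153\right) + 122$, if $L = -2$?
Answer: $122 - 153 \sqrt{6} \approx -252.77$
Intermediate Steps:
$g{\left(t \right)} = \sqrt{-2 + t}$ ($g{\left(t \right)} = \sqrt{t - 2} = \sqrt{-2 + t}$)
$g{\left(- \frac{8}{-1} \right)} \left(-153\right) + 122 = \sqrt{-2 - \frac{8}{-1}} \left(-153\right) + 122 = \sqrt{-2 - -8} \left(-153\right) + 122 = \sqrt{-2 + 8} \left(-153\right) + 122 = \sqrt{6} \left(-153\right) + 122 = - 153 \sqrt{6} + 122 = 122 - 153 \sqrt{6}$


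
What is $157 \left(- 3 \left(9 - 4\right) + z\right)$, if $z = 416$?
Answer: $62957$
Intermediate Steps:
$157 \left(- 3 \left(9 - 4\right) + z\right) = 157 \left(- 3 \left(9 - 4\right) + 416\right) = 157 \left(\left(-3\right) 5 + 416\right) = 157 \left(-15 + 416\right) = 157 \cdot 401 = 62957$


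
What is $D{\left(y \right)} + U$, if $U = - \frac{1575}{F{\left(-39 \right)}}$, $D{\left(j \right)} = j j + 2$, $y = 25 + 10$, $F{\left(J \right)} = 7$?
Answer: $1002$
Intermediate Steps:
$y = 35$
$D{\left(j \right)} = 2 + j^{2}$ ($D{\left(j \right)} = j^{2} + 2 = 2 + j^{2}$)
$U = -225$ ($U = - \frac{1575}{7} = \left(-1575\right) \frac{1}{7} = -225$)
$D{\left(y \right)} + U = \left(2 + 35^{2}\right) - 225 = \left(2 + 1225\right) - 225 = 1227 - 225 = 1002$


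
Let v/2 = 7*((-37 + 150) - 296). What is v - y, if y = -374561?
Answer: 371999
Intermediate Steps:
v = -2562 (v = 2*(7*((-37 + 150) - 296)) = 2*(7*(113 - 296)) = 2*(7*(-183)) = 2*(-1281) = -2562)
v - y = -2562 - 1*(-374561) = -2562 + 374561 = 371999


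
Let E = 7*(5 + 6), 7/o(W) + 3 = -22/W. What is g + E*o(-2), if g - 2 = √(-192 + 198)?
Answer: 555/8 + √6 ≈ 71.824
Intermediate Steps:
o(W) = 7/(-3 - 22/W)
g = 2 + √6 (g = 2 + √(-192 + 198) = 2 + √6 ≈ 4.4495)
E = 77 (E = 7*11 = 77)
g + E*o(-2) = (2 + √6) + 77*(-7*(-2)/(22 + 3*(-2))) = (2 + √6) + 77*(-7*(-2)/(22 - 6)) = (2 + √6) + 77*(-7*(-2)/16) = (2 + √6) + 77*(-7*(-2)*1/16) = (2 + √6) + 77*(7/8) = (2 + √6) + 539/8 = 555/8 + √6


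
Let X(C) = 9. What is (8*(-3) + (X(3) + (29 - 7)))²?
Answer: 49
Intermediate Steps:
(8*(-3) + (X(3) + (29 - 7)))² = (8*(-3) + (9 + (29 - 7)))² = (-24 + (9 + 22))² = (-24 + 31)² = 7² = 49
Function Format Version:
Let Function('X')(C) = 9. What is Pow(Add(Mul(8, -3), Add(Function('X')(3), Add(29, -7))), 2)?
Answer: 49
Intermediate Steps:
Pow(Add(Mul(8, -3), Add(Function('X')(3), Add(29, -7))), 2) = Pow(Add(Mul(8, -3), Add(9, Add(29, -7))), 2) = Pow(Add(-24, Add(9, 22)), 2) = Pow(Add(-24, 31), 2) = Pow(7, 2) = 49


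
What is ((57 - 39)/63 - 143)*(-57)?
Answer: 56943/7 ≈ 8134.7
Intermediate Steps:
((57 - 39)/63 - 143)*(-57) = (18*(1/63) - 143)*(-57) = (2/7 - 143)*(-57) = -999/7*(-57) = 56943/7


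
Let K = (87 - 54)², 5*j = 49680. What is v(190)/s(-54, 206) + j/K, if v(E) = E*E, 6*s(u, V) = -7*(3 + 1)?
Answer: -6544422/847 ≈ -7726.6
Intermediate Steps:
s(u, V) = -14/3 (s(u, V) = (-7*(3 + 1))/6 = (-7*4)/6 = (⅙)*(-28) = -14/3)
j = 9936 (j = (⅕)*49680 = 9936)
v(E) = E²
K = 1089 (K = 33² = 1089)
v(190)/s(-54, 206) + j/K = 190²/(-14/3) + 9936/1089 = 36100*(-3/14) + 9936*(1/1089) = -54150/7 + 1104/121 = -6544422/847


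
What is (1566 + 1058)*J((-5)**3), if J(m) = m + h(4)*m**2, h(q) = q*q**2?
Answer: 2623672000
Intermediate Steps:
h(q) = q**3
J(m) = m + 64*m**2 (J(m) = m + 4**3*m**2 = m + 64*m**2)
(1566 + 1058)*J((-5)**3) = (1566 + 1058)*((-5)**3*(1 + 64*(-5)**3)) = 2624*(-125*(1 + 64*(-125))) = 2624*(-125*(1 - 8000)) = 2624*(-125*(-7999)) = 2624*999875 = 2623672000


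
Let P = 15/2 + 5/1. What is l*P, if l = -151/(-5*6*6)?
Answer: 755/72 ≈ 10.486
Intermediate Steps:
P = 25/2 (P = 15*(½) + 5*1 = 15/2 + 5 = 25/2 ≈ 12.500)
l = 151/180 (l = -151/((-30*6)) = -151/(-180) = -151*(-1/180) = 151/180 ≈ 0.83889)
l*P = (151/180)*(25/2) = 755/72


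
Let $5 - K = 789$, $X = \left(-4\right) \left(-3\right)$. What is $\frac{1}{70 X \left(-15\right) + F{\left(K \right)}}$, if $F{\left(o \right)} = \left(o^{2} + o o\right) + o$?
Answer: $\frac{1}{1215928} \approx 8.2242 \cdot 10^{-7}$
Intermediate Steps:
$X = 12$
$K = -784$ ($K = 5 - 789 = -784$)
$F{\left(o \right)} = o + 2 o^{2}$ ($F{\left(o \right)} = \left(o^{2} + o^{2}\right) + o = 2 o^{2} + o = o + 2 o^{2}$)
$\frac{1}{70 X \left(-15\right) + F{\left(K \right)}} = \frac{1}{70 \cdot 12 \left(-15\right) - 784 \left(1 + 2 \left(-784\right)\right)} = \frac{1}{840 \left(-15\right) - 784 \left(1 - 1568\right)} = \frac{1}{-12600 - -1228528} = \frac{1}{-12600 + 1228528} = \frac{1}{1215928}$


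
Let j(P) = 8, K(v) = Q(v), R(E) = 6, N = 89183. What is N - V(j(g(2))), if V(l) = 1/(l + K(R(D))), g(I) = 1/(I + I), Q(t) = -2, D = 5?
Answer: 535097/6 ≈ 89183.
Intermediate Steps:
K(v) = -2
g(I) = 1/(2*I)
V(l) = 1/(-2 + l) (V(l) = 1/(l - 2) = 1/(-2 + l))
N - V(j(g(2))) = 89183 - 1/(-2 + 8) = 89183 - 1/6 = 89183 - 1*⅙ = 89183 - ⅙ = 535097/6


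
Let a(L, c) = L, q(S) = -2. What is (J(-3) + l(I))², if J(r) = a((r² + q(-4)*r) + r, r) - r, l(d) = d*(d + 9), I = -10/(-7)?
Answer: 2146225/2401 ≈ 893.89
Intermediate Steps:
I = 10/7 (I = -10*(-⅐) = 10/7 ≈ 1.4286)
l(d) = d*(9 + d)
J(r) = r² - 2*r (J(r) = ((r² - 2*r) + r) - r = (r² - r) - r = r² - 2*r)
(J(-3) + l(I))² = (-3*(-2 - 3) + 10*(9 + 10/7)/7)² = (-3*(-5) + (10/7)*(73/7))² = (15 + 730/49)² = (1465/49)² = 2146225/2401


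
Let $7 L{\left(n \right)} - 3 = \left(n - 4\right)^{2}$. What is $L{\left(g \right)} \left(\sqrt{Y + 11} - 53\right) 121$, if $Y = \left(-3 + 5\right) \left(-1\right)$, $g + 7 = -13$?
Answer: $- \frac{3502950}{7} \approx -5.0042 \cdot 10^{5}$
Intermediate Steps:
$g = -20$ ($g = -7 - 13 = -20$)
$L{\left(n \right)} = \frac{3}{7} + \frac{\left(-4 + n\right)^{2}}{7}$ ($L{\left(n \right)} = \frac{3}{7} + \frac{\left(n - 4\right)^{2}}{7} = \frac{3}{7} + \frac{\left(-4 + n\right)^{2}}{7}$)
$Y = -2$ ($Y = 2 \left(-1\right) = -2$)
$L{\left(g \right)} \left(\sqrt{Y + 11} - 53\right) 121 = \left(\frac{3}{7} + \frac{\left(-4 - 20\right)^{2}}{7}\right) \left(\sqrt{-2 + 11} - 53\right) 121 = \left(\frac{3}{7} + \frac{\left(-24\right)^{2}}{7}\right) \left(\sqrt{9} - 53\right) 121 = \left(\frac{3}{7} + \frac{1}{7} \cdot 576\right) \left(3 - 53\right) 121 = \left(\frac{3}{7} + \frac{576}{7}\right) \left(-50\right) 121 = \frac{579}{7} \left(-50\right) 121 = \left(- \frac{28950}{7}\right) 121 = - \frac{3502950}{7}$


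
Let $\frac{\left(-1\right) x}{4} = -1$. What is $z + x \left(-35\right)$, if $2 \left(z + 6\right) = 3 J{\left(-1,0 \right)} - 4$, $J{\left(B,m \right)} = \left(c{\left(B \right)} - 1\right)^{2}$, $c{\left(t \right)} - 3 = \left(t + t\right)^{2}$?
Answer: $-94$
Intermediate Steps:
$x = 4$ ($x = \left(-4\right) \left(-1\right) = 4$)
$c{\left(t \right)} = 3 + 4 t^{2}$ ($c{\left(t \right)} = 3 + \left(t + t\right)^{2} = 3 + \left(2 t\right)^{2} = 3 + 4 t^{2}$)
$J{\left(B,m \right)} = \left(2 + 4 B^{2}\right)^{2}$ ($J{\left(B,m \right)} = \left(\left(3 + 4 B^{2}\right) - 1\right)^{2} = \left(2 + 4 B^{2}\right)^{2}$)
$z = 46$ ($z = -6 + \frac{3 \cdot 4 \left(1 + 2 \left(-1\right)^{2}\right)^{2} - 4}{2} = -6 + \frac{3 \cdot 4 \left(1 + 2 \cdot 1\right)^{2} - 4}{2} = -6 + \frac{3 \cdot 4 \left(1 + 2\right)^{2} - 4}{2} = -6 + \frac{3 \cdot 4 \cdot 3^{2} - 4}{2} = -6 + \frac{3 \cdot 4 \cdot 9 - 4}{2} = -6 + \frac{3 \cdot 36 - 4}{2} = -6 + \frac{108 - 4}{2} = -6 + \frac{1}{2} \cdot 104 = -6 + 52 = 46$)
$z + x \left(-35\right) = 46 + 4 \left(-35\right) = 46 - 140 = -94$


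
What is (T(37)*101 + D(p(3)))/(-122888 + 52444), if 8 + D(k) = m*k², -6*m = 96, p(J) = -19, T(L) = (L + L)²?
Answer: -136823/17611 ≈ -7.7692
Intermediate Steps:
T(L) = 4*L² (T(L) = (2*L)² = 4*L²)
m = -16 (m = -⅙*96 = -16)
D(k) = -8 - 16*k²
(T(37)*101 + D(p(3)))/(-122888 + 52444) = ((4*37²)*101 + (-8 - 16*(-19)²))/(-122888 + 52444) = ((4*1369)*101 + (-8 - 16*361))/(-70444) = (5476*101 + (-8 - 5776))*(-1/70444) = (553076 - 5784)*(-1/70444) = 547292*(-1/70444) = -136823/17611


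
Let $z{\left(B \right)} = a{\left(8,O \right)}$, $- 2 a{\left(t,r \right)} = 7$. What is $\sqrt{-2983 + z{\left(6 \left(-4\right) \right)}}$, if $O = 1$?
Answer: $\frac{i \sqrt{11946}}{2} \approx 54.649 i$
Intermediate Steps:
$a{\left(t,r \right)} = - \frac{7}{2}$ ($a{\left(t,r \right)} = \left(- \frac{1}{2}\right) 7 = - \frac{7}{2}$)
$z{\left(B \right)} = - \frac{7}{2}$
$\sqrt{-2983 + z{\left(6 \left(-4\right) \right)}} = \sqrt{-2983 - \frac{7}{2}} = \sqrt{- \frac{5973}{2}} = \frac{i \sqrt{11946}}{2}$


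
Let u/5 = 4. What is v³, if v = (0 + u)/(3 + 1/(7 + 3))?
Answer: 8000000/29791 ≈ 268.54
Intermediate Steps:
u = 20 (u = 5*4 = 20)
v = 200/31 (v = (0 + 20)/(3 + 1/(7 + 3)) = 20/(3 + 1/10) = 20/(3 + ⅒) = 20/(31/10) = 20*(10/31) = 200/31 ≈ 6.4516)
v³ = (200/31)³ = 8000000/29791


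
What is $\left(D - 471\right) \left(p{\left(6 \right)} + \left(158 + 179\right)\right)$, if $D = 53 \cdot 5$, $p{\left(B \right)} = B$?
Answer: $-70658$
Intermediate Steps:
$D = 265$
$\left(D - 471\right) \left(p{\left(6 \right)} + \left(158 + 179\right)\right) = \left(265 - 471\right) \left(6 + \left(158 + 179\right)\right) = - 206 \left(6 + 337\right) = \left(-206\right) 343 = -70658$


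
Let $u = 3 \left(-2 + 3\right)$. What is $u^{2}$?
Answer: $9$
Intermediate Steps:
$u = 3$ ($u = 3 \cdot 1 = 3$)
$u^{2} = 3^{2} = 9$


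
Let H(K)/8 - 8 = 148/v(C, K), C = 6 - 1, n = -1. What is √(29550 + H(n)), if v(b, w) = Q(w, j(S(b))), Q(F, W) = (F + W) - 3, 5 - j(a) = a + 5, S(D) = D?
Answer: √265342/3 ≈ 171.70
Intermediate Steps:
C = 5
j(a) = -a (j(a) = 5 - (a + 5) = 5 - (5 + a) = 5 + (-5 - a) = -a)
Q(F, W) = -3 + F + W
v(b, w) = -3 + w - b
H(K) = 64 + 1184/(-8 + K) (H(K) = 64 + 8*(148/(-3 + K - 1*5)) = 64 + 8*(148/(-3 + K - 5)) = 64 + 8*(148/(-8 + K)) = 64 + 1184/(-8 + K))
√(29550 + H(n)) = √(29550 + 32*(21 + 2*(-1))/(-8 - 1)) = √(29550 + 32*(21 - 2)/(-9)) = √(29550 + 32*(-⅑)*19) = √(29550 - 608/9) = √(265342/9) = √265342/3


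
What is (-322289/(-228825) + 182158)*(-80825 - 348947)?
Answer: -17914025815896308/228825 ≈ -7.8287e+10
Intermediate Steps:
(-322289/(-228825) + 182158)*(-80825 - 348947) = (-322289*(-1/228825) + 182158)*(-429772) = (322289/228825 + 182158)*(-429772) = (41682626639/228825)*(-429772) = -17914025815896308/228825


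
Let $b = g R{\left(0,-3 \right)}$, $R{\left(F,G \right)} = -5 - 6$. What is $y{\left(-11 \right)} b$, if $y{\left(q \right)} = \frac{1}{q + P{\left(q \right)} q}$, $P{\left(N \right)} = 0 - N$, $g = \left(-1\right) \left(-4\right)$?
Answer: $\frac{1}{3} \approx 0.33333$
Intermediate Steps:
$g = 4$
$R{\left(F,G \right)} = -11$ ($R{\left(F,G \right)} = -5 - 6 = -11$)
$P{\left(N \right)} = - N$
$b = -44$ ($b = 4 \left(-11\right) = -44$)
$y{\left(q \right)} = \frac{1}{q - q^{2}}$ ($y{\left(q \right)} = \frac{1}{q + - q q} = \frac{1}{q - q^{2}}$)
$y{\left(-11 \right)} b = - \frac{1}{\left(-11\right) \left(-1 - 11\right)} \left(-44\right) = \left(-1\right) \left(- \frac{1}{11}\right) \frac{1}{-12} \left(-44\right) = \left(-1\right) \left(- \frac{1}{11}\right) \left(- \frac{1}{12}\right) \left(-44\right) = \left(- \frac{1}{132}\right) \left(-44\right) = \frac{1}{3}$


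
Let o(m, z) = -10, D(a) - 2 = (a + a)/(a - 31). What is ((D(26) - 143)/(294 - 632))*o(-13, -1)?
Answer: -757/169 ≈ -4.4793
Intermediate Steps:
D(a) = 2 + 2*a/(-31 + a) (D(a) = 2 + (a + a)/(a - 31) = 2 + (2*a)/(-31 + a) = 2 + 2*a/(-31 + a))
((D(26) - 143)/(294 - 632))*o(-13, -1) = ((2*(-31 + 2*26)/(-31 + 26) - 143)/(294 - 632))*(-10) = ((2*(-31 + 52)/(-5) - 143)/(-338))*(-10) = ((2*(-1/5)*21 - 143)*(-1/338))*(-10) = ((-42/5 - 143)*(-1/338))*(-10) = -757/5*(-1/338)*(-10) = (757/1690)*(-10) = -757/169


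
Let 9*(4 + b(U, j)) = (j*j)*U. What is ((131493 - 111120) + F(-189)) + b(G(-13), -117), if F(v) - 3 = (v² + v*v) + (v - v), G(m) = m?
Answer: 72041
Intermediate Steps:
F(v) = 3 + 2*v² (F(v) = 3 + ((v² + v*v) + (v - v)) = 3 + ((v² + v²) + 0) = 3 + (2*v² + 0) = 3 + 2*v²)
b(U, j) = -4 + U*j²/9 (b(U, j) = -4 + ((j*j)*U)/9 = -4 + (j²*U)/9 = -4 + (U*j²)/9 = -4 + U*j²/9)
((131493 - 111120) + F(-189)) + b(G(-13), -117) = ((131493 - 111120) + (3 + 2*(-189)²)) + (-4 + (⅑)*(-13)*(-117)²) = (20373 + (3 + 2*35721)) + (-4 + (⅑)*(-13)*13689) = (20373 + (3 + 71442)) + (-4 - 19773) = (20373 + 71445) - 19777 = 91818 - 19777 = 72041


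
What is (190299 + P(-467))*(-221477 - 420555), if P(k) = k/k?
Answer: -122178689600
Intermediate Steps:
P(k) = 1
(190299 + P(-467))*(-221477 - 420555) = (190299 + 1)*(-221477 - 420555) = 190300*(-642032) = -122178689600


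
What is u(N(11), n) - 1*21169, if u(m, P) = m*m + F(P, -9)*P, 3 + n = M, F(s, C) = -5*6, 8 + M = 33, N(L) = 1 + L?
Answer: -21685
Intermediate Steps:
M = 25 (M = -8 + 33 = 25)
F(s, C) = -30
n = 22 (n = -3 + 25 = 22)
u(m, P) = m² - 30*P (u(m, P) = m*m - 30*P = m² - 30*P)
u(N(11), n) - 1*21169 = ((1 + 11)² - 30*22) - 1*21169 = (12² - 660) - 21169 = (144 - 660) - 21169 = -516 - 21169 = -21685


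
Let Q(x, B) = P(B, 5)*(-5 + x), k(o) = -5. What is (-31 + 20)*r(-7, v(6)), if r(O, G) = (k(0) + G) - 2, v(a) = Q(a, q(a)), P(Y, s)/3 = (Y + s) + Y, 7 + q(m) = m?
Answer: -22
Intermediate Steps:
q(m) = -7 + m
P(Y, s) = 3*s + 6*Y (P(Y, s) = 3*((Y + s) + Y) = 3*(s + 2*Y) = 3*s + 6*Y)
Q(x, B) = (-5 + x)*(15 + 6*B) (Q(x, B) = (3*5 + 6*B)*(-5 + x) = (15 + 6*B)*(-5 + x) = (-5 + x)*(15 + 6*B))
v(a) = 3*(-9 + 2*a)*(-5 + a) (v(a) = 3*(-5 + a)*(5 + 2*(-7 + a)) = 3*(-5 + a)*(5 + (-14 + 2*a)) = 3*(-5 + a)*(-9 + 2*a) = 3*(-9 + 2*a)*(-5 + a))
r(O, G) = -7 + G (r(O, G) = (-5 + G) - 2 = -7 + G)
(-31 + 20)*r(-7, v(6)) = (-31 + 20)*(-7 + 3*(-9 + 2*6)*(-5 + 6)) = -11*(-7 + 3*(-9 + 12)*1) = -11*(-7 + 3*3*1) = -11*(-7 + 9) = -11*2 = -22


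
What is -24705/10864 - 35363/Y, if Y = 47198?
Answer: -775105111/256379536 ≈ -3.0233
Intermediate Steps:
-24705/10864 - 35363/Y = -24705/10864 - 35363/47198 = -775105111/256379536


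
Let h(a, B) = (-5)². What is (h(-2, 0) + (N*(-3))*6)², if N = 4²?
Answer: 69169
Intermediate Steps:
N = 16
h(a, B) = 25
(h(-2, 0) + (N*(-3))*6)² = (25 + (16*(-3))*6)² = (25 - 48*6)² = (25 - 288)² = (-263)² = 69169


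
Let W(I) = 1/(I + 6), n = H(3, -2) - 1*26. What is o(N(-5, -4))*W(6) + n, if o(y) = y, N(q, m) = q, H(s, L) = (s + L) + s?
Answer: -269/12 ≈ -22.417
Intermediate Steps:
H(s, L) = L + 2*s (H(s, L) = (L + s) + s = L + 2*s)
n = -22 (n = (-2 + 2*3) - 1*26 = (-2 + 6) - 26 = 4 - 26 = -22)
W(I) = 1/(6 + I)
o(N(-5, -4))*W(6) + n = -5/(6 + 6) - 22 = -5/12 - 22 = -269/12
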